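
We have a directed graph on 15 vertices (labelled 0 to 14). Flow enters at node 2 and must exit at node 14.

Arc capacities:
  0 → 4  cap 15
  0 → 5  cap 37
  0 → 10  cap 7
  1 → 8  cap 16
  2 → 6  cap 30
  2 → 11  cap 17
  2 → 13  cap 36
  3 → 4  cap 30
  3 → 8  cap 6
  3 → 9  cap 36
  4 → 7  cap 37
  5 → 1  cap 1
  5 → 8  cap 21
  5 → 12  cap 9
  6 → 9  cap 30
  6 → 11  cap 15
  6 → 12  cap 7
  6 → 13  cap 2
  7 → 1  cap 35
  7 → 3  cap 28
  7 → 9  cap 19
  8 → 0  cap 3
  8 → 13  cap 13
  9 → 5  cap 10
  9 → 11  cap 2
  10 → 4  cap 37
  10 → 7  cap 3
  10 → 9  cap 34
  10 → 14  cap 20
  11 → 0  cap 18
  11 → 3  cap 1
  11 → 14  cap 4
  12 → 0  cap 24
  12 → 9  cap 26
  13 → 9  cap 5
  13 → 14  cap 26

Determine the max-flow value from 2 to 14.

augment #1: 2→11→14 bottleneck 4, total now 4
augment #2: 2→13→14 bottleneck 26, total now 30
augment #3: 2→11→0→10→14 bottleneck 7, total now 37

Maximum flow value: 37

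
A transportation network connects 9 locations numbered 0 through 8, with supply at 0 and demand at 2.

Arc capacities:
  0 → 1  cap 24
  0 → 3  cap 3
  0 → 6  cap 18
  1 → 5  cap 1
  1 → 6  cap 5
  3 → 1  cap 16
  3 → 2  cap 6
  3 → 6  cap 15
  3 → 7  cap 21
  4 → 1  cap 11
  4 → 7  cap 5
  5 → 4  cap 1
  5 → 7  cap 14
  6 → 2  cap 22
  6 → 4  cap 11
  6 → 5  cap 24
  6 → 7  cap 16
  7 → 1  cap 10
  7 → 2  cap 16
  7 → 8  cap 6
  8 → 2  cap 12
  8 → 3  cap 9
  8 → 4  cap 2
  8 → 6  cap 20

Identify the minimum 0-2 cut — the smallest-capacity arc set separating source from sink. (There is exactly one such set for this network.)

Min-cut arcs: {(0,3), (0,6), (1,5), (1,6)} (total capacity 27)

augment #1: 0→3→2 push 3
augment #2: 0→6→2 push 18
augment #3: 0→1→6→2 push 4
augment #4: 0→1→5→7→2 push 1
augment #5: 0→1→6→7→2 push 1
max flow = 27; residual-reachable set from 0 gives S-side
cut edges (S→T): {(0,3), (0,6), (1,5), (1,6)} total cap 27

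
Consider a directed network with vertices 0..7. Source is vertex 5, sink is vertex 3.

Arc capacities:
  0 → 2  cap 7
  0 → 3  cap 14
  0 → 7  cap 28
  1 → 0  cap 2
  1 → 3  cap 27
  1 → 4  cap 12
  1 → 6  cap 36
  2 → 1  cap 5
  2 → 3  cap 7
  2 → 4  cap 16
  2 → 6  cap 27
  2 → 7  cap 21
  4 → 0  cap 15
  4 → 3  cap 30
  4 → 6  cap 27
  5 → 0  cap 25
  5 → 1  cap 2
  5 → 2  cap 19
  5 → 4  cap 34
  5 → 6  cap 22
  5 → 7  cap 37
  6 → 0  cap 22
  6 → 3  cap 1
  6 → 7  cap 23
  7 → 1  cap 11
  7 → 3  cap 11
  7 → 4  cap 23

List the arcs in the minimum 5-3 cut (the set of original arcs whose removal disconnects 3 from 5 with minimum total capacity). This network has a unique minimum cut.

Min-cut arcs: {(0,3), (2,1), (2,3), (4,3), (5,1), (6,3), (7,1), (7,3)} (total capacity 81)

augment #1: 5→0→3 push 14
augment #2: 5→1→3 push 2
augment #3: 5→2→3 push 7
augment #4: 5→4→3 push 30
augment #5: 5→6→3 push 1
augment #6: 5→7→3 push 11
augment #7: 5→2→1→3 push 5
augment #8: 5→7→1→3 push 11
max flow = 81; residual-reachable set from 5 gives S-side
cut edges (S→T): {(0,3), (2,1), (2,3), (4,3), (5,1), (6,3), (7,1), (7,3)} total cap 81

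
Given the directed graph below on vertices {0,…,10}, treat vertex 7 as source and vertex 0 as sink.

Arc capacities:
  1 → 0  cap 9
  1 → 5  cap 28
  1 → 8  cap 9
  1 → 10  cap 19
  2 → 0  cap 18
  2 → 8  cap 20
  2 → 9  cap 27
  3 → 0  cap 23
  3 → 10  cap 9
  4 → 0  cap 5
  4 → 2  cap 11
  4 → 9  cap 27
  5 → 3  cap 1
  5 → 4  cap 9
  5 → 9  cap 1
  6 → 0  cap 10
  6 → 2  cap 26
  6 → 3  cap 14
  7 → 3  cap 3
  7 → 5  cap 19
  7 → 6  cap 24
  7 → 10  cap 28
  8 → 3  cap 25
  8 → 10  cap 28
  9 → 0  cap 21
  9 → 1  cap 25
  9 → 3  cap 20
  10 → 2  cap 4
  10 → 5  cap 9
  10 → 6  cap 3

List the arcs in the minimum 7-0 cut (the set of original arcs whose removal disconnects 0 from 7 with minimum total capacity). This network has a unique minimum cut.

Min-cut arcs: {(5,3), (5,4), (5,9), (7,3), (7,6), (10,2), (10,6)} (total capacity 45)

augment #1: 7→3→0 push 3
augment #2: 7→6→0 push 10
augment #3: 7→5→3→0 push 1
augment #4: 7→5→4→0 push 5
augment #5: 7→5→9→0 push 1
augment #6: 7→6→2→0 push 14
augment #7: 7→10→2→0 push 4
augment #8: 7→5→4→9→0 push 4
augment #9: 7→10→6→3→0 push 3
max flow = 45; residual-reachable set from 7 gives S-side
cut edges (S→T): {(5,3), (5,4), (5,9), (7,3), (7,6), (10,2), (10,6)} total cap 45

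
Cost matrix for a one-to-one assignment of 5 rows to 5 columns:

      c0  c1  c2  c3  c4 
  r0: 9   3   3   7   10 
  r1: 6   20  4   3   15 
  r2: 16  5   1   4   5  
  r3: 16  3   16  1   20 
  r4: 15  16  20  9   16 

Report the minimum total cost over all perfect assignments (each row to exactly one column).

optimal assignment: row0→col2 (cost 3), row1→col0 (cost 6), row2→col4 (cost 5), row3→col1 (cost 3), row4→col3 (cost 9)
total = 3 + 6 + 5 + 3 + 9 = 26

Minimum assignment cost: 26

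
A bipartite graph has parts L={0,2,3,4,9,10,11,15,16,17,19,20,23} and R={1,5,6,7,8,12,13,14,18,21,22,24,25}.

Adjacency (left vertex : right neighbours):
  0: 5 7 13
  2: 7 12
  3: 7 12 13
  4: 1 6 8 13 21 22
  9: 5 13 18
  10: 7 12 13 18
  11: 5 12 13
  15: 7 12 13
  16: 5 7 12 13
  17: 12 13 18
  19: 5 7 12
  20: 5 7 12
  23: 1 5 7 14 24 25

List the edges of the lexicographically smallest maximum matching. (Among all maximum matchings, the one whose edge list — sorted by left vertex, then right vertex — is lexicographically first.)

Lex-smallest maximum matching: {(0,5), (2,7), (3,12), (4,1), (9,13), (10,18), (23,14)}

|M| = 7 (so the lex-smallest maximum matching has 7 edges)
process left vertices in ascending order; for each, take the smallest-labelled available neighbour that still permits 7 edges overall, or leave it unmatched if none does
lex-smallest matching: {0-5, 2-7, 3-12, 4-1, 9-13, 10-18, 23-14}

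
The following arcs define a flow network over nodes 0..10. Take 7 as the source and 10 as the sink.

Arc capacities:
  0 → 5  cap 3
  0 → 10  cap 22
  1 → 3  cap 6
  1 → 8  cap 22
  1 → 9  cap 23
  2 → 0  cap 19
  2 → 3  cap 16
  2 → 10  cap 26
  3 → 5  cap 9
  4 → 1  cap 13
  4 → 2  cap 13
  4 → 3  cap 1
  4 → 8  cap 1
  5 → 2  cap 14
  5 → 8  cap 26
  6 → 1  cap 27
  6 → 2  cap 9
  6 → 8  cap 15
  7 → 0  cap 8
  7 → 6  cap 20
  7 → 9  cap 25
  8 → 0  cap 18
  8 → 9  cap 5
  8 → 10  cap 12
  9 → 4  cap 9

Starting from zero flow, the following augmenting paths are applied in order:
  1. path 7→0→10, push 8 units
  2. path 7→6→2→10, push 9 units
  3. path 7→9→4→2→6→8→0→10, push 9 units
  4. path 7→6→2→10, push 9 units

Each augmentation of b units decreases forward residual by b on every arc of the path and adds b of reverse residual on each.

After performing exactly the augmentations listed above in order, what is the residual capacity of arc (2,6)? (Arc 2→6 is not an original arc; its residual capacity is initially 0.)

after path 1 (7→0→10, push 8): res(2,6)=0
after path 2 (7→6→2→10, push 9): res(2,6)=9
after path 3 (7→9→4→2→6→8→0→10, push 9): res(2,6)=0
after path 4 (7→6→2→10, push 9): res(2,6)=9

Residual capacity of (2,6): 9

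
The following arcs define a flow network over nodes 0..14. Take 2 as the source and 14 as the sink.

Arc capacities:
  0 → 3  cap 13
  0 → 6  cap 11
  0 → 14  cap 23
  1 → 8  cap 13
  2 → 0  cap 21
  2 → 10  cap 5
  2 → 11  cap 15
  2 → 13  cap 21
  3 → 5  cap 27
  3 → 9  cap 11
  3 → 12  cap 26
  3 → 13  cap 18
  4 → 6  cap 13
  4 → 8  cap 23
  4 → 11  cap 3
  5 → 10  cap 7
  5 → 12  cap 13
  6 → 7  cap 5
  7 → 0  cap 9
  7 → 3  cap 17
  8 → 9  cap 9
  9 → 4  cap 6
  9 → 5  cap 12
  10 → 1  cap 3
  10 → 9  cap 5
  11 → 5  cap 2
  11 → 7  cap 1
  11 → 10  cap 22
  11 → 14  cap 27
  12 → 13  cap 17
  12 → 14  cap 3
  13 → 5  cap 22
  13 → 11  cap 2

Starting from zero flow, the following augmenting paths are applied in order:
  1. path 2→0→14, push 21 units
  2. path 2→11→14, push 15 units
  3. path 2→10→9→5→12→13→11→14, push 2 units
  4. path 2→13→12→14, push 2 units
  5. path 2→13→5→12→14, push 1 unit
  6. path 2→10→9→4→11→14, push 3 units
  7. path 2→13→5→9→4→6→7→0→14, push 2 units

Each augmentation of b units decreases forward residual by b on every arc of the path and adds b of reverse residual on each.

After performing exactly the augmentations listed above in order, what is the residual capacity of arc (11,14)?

after path 1 (2→0→14, push 21): res(11,14)=27
after path 2 (2→11→14, push 15): res(11,14)=12
after path 3 (2→10→9→5→12→13→11→14, push 2): res(11,14)=10
after path 4 (2→13→12→14, push 2): res(11,14)=10
after path 5 (2→13→5→12→14, push 1): res(11,14)=10
after path 6 (2→10→9→4→11→14, push 3): res(11,14)=7
after path 7 (2→13→5→9→4→6→7→0→14, push 2): res(11,14)=7

Residual capacity of (11,14): 7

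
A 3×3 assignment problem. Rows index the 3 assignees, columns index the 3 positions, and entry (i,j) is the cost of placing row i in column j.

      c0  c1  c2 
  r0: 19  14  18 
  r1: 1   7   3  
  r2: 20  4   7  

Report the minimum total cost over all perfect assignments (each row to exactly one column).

optimal assignment: row0→col1 (cost 14), row1→col0 (cost 1), row2→col2 (cost 7)
total = 14 + 1 + 7 = 22

Minimum assignment cost: 22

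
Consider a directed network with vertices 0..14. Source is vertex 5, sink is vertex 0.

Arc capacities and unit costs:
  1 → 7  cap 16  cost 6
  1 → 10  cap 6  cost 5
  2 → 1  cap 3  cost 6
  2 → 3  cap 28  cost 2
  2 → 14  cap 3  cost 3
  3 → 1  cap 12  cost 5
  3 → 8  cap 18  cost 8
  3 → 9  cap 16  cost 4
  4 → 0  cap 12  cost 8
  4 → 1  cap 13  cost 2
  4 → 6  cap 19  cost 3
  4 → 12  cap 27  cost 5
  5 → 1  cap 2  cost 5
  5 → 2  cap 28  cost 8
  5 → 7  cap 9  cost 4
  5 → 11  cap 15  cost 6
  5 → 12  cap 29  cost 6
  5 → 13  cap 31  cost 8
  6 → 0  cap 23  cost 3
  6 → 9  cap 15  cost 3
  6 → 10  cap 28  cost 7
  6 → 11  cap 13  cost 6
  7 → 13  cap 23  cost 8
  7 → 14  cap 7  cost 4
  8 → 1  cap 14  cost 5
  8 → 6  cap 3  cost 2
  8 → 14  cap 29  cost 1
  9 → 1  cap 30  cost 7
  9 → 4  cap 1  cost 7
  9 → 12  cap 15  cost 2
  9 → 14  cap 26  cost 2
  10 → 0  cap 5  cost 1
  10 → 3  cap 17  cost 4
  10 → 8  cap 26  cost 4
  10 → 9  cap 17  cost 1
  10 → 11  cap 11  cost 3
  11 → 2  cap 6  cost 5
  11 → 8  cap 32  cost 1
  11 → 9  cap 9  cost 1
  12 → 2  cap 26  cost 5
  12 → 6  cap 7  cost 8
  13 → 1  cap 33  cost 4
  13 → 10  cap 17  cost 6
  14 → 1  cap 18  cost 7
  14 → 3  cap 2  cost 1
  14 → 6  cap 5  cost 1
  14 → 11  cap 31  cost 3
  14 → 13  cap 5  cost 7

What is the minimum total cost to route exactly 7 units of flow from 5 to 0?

shortest-cost path #1: 5→1→10→0 push 2 @ unit cost 11 (adds 22)
shortest-cost path #2: 5→7→14→6→0 push 5 @ unit cost 12 (adds 60)
total cost = 82

Minimum cost for 7 units: 82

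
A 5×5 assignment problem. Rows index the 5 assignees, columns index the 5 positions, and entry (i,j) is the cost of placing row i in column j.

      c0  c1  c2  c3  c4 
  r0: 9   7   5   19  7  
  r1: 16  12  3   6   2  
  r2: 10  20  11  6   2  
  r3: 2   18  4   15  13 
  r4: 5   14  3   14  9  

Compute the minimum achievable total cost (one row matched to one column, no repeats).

Minimum assignment cost: 20

one of 2 optimal assignments: row0→col1 (cost 7), row1→col3 (cost 6), row2→col4 (cost 2), row3→col0 (cost 2), row4→col2 (cost 3)
total = 7 + 6 + 2 + 2 + 3 = 20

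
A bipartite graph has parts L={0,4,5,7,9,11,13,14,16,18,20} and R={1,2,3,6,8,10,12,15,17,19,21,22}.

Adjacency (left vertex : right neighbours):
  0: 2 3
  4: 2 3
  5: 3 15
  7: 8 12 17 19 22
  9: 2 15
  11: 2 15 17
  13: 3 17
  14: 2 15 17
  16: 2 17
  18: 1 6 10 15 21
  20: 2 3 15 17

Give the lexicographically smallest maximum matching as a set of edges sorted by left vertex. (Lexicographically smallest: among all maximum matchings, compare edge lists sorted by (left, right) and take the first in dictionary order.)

|M| = 6 (so the lex-smallest maximum matching has 6 edges)
process left vertices in ascending order; for each, take the smallest-labelled available neighbour that still permits 6 edges overall, or leave it unmatched if none does
lex-smallest matching: {0-2, 4-3, 5-15, 7-8, 11-17, 18-1}

Lex-smallest maximum matching: {(0,2), (4,3), (5,15), (7,8), (11,17), (18,1)}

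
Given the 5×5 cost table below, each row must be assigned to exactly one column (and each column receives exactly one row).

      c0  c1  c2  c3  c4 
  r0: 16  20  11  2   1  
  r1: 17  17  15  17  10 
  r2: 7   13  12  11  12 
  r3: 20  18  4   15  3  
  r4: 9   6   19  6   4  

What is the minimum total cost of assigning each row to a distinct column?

optimal assignment: row0→col3 (cost 2), row1→col4 (cost 10), row2→col0 (cost 7), row3→col2 (cost 4), row4→col1 (cost 6)
total = 2 + 10 + 7 + 4 + 6 = 29

Minimum assignment cost: 29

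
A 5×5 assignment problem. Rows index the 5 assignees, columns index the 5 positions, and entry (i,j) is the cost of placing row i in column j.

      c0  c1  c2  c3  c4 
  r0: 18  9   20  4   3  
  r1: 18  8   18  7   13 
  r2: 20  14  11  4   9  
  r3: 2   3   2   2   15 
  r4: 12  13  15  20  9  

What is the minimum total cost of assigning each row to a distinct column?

Minimum assignment cost: 29

optimal assignment: row0→col4 (cost 3), row1→col1 (cost 8), row2→col3 (cost 4), row3→col2 (cost 2), row4→col0 (cost 12)
total = 3 + 8 + 4 + 2 + 12 = 29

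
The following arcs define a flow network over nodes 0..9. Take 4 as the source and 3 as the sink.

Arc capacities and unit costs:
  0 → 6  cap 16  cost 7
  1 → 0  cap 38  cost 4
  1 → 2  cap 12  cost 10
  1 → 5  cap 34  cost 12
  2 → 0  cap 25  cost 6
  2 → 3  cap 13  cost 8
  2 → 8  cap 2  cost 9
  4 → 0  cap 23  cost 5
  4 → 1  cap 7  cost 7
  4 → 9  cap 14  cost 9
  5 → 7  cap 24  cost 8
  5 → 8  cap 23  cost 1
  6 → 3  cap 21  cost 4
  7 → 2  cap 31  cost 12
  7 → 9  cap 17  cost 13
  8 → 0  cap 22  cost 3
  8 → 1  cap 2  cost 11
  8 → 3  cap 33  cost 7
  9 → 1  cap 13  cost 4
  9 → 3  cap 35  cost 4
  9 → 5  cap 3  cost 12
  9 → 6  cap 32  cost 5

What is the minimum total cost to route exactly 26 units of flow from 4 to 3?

shortest-cost path #1: 4→9→3 push 14 @ unit cost 13 (adds 182)
shortest-cost path #2: 4→0→6→3 push 12 @ unit cost 16 (adds 192)
total cost = 374

Minimum cost for 26 units: 374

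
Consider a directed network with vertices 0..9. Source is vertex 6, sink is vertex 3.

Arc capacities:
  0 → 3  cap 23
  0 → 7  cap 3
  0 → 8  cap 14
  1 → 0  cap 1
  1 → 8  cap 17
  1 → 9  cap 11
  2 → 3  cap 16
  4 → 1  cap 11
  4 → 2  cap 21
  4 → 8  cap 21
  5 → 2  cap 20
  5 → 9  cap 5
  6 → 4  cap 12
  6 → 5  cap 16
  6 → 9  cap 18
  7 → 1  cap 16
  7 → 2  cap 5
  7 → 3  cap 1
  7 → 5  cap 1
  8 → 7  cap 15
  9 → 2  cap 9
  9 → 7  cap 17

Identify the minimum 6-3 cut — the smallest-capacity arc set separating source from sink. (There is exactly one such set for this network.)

Min-cut arcs: {(1,0), (2,3), (7,3)} (total capacity 18)

augment #1: 6→4→2→3 push 12
augment #2: 6→5→2→3 push 4
augment #3: 6→9→7→3 push 1
augment #4: 6→9→7→1→0→3 push 1
max flow = 18; residual-reachable set from 6 gives S-side
cut edges (S→T): {(1,0), (2,3), (7,3)} total cap 18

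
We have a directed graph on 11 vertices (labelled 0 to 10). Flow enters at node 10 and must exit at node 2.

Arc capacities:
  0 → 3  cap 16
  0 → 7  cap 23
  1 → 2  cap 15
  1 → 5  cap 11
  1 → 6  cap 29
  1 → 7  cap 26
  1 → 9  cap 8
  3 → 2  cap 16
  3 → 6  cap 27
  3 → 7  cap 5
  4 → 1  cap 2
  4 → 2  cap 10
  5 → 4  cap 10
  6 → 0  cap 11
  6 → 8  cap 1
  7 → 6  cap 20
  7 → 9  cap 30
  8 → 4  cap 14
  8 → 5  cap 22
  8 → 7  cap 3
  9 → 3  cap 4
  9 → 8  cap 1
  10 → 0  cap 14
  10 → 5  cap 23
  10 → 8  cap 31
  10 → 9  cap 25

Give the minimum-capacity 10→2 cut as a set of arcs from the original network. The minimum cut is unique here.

augment #1: 10→0→3→2 push 14
augment #2: 10→5→4→2 push 10
augment #3: 10→9→3→2 push 2
augment #4: 10→8→4→1→2 push 2
max flow = 28; residual-reachable set from 10 gives S-side
cut edges (S→T): {(3,2), (4,1), (4,2)} total cap 28

Min-cut arcs: {(3,2), (4,1), (4,2)} (total capacity 28)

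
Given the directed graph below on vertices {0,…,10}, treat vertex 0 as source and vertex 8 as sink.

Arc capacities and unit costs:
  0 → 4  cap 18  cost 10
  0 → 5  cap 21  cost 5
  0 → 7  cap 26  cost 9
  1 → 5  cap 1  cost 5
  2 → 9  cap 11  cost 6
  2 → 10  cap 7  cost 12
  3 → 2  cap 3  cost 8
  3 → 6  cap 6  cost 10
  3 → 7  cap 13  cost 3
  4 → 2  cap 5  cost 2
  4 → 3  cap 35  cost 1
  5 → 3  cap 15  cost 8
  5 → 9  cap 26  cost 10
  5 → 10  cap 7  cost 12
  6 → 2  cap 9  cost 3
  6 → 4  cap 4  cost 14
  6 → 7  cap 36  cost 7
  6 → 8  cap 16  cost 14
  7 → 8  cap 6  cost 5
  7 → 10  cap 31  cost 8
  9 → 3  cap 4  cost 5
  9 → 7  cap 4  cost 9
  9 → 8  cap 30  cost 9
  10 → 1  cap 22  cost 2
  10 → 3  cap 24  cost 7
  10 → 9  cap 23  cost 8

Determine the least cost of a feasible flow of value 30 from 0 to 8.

shortest-cost path #1: 0→7→8 push 6 @ unit cost 14 (adds 84)
shortest-cost path #2: 0→5→9→8 push 21 @ unit cost 24 (adds 504)
shortest-cost path #3: 0→4→2→9→8 push 3 @ unit cost 27 (adds 81)
total cost = 669

Minimum cost for 30 units: 669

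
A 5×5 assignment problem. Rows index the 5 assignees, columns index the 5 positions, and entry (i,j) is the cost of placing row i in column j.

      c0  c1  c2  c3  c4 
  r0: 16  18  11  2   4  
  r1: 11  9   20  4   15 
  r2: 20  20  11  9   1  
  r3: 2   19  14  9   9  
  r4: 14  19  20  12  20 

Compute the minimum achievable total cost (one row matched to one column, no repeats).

Minimum assignment cost: 34

optimal assignment: row0→col3 (cost 2), row1→col1 (cost 9), row2→col4 (cost 1), row3→col0 (cost 2), row4→col2 (cost 20)
total = 2 + 9 + 1 + 2 + 20 = 34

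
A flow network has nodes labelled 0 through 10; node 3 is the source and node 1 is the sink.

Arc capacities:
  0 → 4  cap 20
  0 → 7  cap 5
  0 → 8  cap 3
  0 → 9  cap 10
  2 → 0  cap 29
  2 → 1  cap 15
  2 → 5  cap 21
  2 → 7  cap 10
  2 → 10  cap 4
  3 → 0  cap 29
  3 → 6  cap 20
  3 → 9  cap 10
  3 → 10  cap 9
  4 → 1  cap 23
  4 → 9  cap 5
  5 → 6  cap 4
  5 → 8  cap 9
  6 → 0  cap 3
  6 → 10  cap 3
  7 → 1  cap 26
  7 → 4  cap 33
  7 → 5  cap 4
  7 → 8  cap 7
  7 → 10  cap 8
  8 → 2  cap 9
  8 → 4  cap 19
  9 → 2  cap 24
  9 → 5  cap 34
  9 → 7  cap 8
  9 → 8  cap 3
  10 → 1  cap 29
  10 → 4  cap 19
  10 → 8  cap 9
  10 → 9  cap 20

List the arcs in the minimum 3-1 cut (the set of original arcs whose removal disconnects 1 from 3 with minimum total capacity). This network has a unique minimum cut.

augment #1: 3→10→1 push 9
augment #2: 3→0→4→1 push 20
augment #3: 3→0→7→1 push 5
augment #4: 3→6→10→1 push 3
augment #5: 3→9→2→1 push 10
augment #6: 3→0→8→2→1 push 3
augment #7: 3→0→9→2→1 push 1
augment #8: 3→6→0→9→2→1 push 1
augment #9: 3→6→0→9→7→1 push 2
max flow = 54; residual-reachable set from 3 gives S-side
cut edges (S→T): {(3,0), (3,9), (3,10), (6,0), (6,10)} total cap 54

Min-cut arcs: {(3,0), (3,9), (3,10), (6,0), (6,10)} (total capacity 54)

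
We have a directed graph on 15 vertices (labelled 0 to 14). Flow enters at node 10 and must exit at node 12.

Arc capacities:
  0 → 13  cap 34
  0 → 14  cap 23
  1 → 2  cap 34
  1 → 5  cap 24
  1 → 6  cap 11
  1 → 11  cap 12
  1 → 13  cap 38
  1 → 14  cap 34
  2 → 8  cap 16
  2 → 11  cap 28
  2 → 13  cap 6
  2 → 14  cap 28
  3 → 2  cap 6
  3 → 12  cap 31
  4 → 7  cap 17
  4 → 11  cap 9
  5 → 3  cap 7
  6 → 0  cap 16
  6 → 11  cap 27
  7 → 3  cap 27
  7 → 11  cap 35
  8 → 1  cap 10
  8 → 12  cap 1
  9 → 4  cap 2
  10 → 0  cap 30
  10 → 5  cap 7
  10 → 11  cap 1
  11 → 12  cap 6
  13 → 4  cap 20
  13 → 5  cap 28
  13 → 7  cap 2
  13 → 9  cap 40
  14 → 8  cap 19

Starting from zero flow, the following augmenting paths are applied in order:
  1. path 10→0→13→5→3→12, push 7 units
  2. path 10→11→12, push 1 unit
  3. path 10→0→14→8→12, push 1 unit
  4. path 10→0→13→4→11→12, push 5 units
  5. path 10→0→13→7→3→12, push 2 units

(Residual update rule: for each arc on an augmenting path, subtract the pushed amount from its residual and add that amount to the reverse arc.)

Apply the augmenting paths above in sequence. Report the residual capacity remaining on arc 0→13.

after path 1 (10→0→13→5→3→12, push 7): res(0,13)=27
after path 2 (10→11→12, push 1): res(0,13)=27
after path 3 (10→0→14→8→12, push 1): res(0,13)=27
after path 4 (10→0→13→4→11→12, push 5): res(0,13)=22
after path 5 (10→0→13→7→3→12, push 2): res(0,13)=20

Residual capacity of (0,13): 20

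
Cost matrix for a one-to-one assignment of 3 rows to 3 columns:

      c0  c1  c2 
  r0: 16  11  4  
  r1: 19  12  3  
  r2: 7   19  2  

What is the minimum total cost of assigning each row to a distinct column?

optimal assignment: row0→col1 (cost 11), row1→col2 (cost 3), row2→col0 (cost 7)
total = 11 + 3 + 7 = 21

Minimum assignment cost: 21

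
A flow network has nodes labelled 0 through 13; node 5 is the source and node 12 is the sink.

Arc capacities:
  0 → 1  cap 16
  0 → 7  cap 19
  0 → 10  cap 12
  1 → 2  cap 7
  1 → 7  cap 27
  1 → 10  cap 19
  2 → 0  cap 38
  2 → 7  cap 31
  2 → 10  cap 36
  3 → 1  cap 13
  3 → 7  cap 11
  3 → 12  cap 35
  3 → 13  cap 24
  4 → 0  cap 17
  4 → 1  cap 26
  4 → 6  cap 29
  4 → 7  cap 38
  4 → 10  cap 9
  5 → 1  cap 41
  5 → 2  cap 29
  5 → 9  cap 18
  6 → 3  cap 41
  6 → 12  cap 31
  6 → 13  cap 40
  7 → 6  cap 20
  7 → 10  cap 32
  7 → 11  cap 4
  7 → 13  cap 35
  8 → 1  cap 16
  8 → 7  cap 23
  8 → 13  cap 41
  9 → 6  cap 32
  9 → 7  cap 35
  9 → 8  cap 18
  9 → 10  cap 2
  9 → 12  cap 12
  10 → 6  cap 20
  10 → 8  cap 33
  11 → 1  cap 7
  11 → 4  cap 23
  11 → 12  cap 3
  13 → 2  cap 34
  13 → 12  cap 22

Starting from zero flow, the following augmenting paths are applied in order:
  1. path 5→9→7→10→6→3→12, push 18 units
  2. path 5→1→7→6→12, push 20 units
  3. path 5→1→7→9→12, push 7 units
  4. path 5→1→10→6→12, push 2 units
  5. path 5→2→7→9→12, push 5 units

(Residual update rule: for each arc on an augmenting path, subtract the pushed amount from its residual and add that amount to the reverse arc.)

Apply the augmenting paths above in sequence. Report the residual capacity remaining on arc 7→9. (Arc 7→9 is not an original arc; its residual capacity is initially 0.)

Residual capacity of (7,9): 6

after path 1 (5→9→7→10→6→3→12, push 18): res(7,9)=18
after path 2 (5→1→7→6→12, push 20): res(7,9)=18
after path 3 (5→1→7→9→12, push 7): res(7,9)=11
after path 4 (5→1→10→6→12, push 2): res(7,9)=11
after path 5 (5→2→7→9→12, push 5): res(7,9)=6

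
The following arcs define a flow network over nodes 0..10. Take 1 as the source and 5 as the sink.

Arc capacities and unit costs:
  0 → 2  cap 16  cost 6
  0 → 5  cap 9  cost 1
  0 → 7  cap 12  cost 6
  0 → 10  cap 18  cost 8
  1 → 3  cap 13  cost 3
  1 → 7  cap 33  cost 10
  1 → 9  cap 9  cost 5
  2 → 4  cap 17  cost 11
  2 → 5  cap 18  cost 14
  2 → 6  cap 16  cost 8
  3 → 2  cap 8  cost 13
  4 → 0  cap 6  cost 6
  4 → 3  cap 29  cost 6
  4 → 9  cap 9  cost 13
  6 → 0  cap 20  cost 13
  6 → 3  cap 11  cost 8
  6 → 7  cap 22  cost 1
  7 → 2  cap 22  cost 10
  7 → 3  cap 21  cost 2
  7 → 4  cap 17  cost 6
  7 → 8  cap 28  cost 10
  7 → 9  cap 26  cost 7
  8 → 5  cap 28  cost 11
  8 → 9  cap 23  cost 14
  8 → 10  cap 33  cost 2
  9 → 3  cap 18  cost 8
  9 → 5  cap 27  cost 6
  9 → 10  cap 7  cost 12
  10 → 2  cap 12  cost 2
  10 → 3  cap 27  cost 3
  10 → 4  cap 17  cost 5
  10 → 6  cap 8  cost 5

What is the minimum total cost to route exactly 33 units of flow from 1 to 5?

shortest-cost path #1: 1→9→5 push 9 @ unit cost 11 (adds 99)
shortest-cost path #2: 1→7→9→5 push 18 @ unit cost 23 (adds 414)
shortest-cost path #3: 1→7→4→0→5 push 6 @ unit cost 23 (adds 138)
total cost = 651

Minimum cost for 33 units: 651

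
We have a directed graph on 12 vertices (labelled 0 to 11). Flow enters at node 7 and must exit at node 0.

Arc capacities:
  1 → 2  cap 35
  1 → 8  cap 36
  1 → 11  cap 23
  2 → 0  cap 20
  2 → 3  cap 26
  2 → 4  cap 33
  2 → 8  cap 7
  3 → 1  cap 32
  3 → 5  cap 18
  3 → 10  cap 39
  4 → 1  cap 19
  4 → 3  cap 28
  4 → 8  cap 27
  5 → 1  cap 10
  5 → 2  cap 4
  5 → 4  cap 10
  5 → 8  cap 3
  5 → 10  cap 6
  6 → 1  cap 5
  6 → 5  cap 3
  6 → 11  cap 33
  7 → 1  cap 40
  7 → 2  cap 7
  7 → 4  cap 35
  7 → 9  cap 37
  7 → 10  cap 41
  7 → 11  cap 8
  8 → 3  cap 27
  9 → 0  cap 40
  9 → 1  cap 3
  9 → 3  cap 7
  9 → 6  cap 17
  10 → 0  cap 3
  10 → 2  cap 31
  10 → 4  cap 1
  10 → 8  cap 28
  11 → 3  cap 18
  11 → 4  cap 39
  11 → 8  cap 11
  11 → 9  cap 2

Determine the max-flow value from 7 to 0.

Maximum flow value: 62

augment #1: 7→2→0 bottleneck 7, total now 7
augment #2: 7→9→0 bottleneck 37, total now 44
augment #3: 7→10→0 bottleneck 3, total now 47
augment #4: 7→1→2→0 bottleneck 13, total now 60
augment #5: 7→11→9→0 bottleneck 2, total now 62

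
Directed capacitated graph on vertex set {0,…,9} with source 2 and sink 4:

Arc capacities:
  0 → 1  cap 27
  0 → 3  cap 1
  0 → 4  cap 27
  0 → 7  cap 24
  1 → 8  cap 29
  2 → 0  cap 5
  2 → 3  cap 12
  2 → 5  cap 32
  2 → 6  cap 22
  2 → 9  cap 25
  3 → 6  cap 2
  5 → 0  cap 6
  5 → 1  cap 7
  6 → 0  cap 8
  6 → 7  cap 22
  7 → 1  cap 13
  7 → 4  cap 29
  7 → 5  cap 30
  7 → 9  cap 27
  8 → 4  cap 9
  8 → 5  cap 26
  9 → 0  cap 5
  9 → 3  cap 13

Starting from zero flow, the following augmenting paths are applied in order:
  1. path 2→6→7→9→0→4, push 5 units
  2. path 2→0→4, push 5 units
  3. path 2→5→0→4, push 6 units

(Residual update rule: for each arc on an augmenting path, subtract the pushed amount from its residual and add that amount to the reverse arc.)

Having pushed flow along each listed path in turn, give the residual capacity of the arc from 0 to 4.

after path 1 (2→6→7→9→0→4, push 5): res(0,4)=22
after path 2 (2→0→4, push 5): res(0,4)=17
after path 3 (2→5→0→4, push 6): res(0,4)=11

Residual capacity of (0,4): 11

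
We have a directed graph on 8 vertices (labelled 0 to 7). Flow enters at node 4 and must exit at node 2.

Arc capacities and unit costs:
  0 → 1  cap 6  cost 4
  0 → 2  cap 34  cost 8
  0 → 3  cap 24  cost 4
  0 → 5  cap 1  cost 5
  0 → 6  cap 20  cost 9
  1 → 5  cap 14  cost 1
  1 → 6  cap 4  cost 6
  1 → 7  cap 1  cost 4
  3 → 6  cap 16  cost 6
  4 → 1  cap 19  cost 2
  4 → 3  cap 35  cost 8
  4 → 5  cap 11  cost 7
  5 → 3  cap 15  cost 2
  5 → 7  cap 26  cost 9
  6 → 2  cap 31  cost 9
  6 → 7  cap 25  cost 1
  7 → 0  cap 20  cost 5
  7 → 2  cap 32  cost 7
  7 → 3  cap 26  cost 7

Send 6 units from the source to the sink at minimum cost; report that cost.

Minimum cost for 6 units: 96

shortest-cost path #1: 4→1→7→2 push 1 @ unit cost 13 (adds 13)
shortest-cost path #2: 4→1→6→7→2 push 4 @ unit cost 16 (adds 64)
shortest-cost path #3: 4→1→5→7→2 push 1 @ unit cost 19 (adds 19)
total cost = 96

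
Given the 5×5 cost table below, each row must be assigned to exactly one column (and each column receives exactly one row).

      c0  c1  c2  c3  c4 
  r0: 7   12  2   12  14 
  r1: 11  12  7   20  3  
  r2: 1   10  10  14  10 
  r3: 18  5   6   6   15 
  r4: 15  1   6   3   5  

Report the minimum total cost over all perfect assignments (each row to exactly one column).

optimal assignment: row0→col2 (cost 2), row1→col4 (cost 3), row2→col0 (cost 1), row3→col3 (cost 6), row4→col1 (cost 1)
total = 2 + 3 + 1 + 6 + 1 = 13

Minimum assignment cost: 13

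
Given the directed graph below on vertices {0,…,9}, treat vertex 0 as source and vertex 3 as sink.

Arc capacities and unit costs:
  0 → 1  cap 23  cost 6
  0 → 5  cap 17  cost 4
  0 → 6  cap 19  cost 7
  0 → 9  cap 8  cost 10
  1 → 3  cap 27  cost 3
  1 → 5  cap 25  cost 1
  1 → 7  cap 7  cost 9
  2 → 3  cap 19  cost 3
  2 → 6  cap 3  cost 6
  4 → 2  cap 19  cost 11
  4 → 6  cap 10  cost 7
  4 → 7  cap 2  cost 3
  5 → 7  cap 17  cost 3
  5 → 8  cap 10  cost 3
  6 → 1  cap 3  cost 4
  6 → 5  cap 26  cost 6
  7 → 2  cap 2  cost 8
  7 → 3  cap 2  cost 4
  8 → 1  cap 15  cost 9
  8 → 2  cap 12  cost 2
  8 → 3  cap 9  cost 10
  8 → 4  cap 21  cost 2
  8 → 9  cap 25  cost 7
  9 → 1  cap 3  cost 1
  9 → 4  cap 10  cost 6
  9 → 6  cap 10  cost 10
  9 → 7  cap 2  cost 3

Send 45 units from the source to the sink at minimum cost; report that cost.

shortest-cost path #1: 0→1→3 push 23 @ unit cost 9 (adds 207)
shortest-cost path #2: 0→5→7→3 push 2 @ unit cost 11 (adds 22)
shortest-cost path #3: 0→5→8→2→3 push 10 @ unit cost 12 (adds 120)
shortest-cost path #4: 0→6→1→3 push 3 @ unit cost 14 (adds 42)
shortest-cost path #5: 0→9→1→3 push 1 @ unit cost 14 (adds 14)
shortest-cost path #6: 0→5→7→2→3 push 2 @ unit cost 18 (adds 36)
shortest-cost path #7: 0→9→4→2→3 push 4 @ unit cost 30 (adds 120)
total cost = 561

Minimum cost for 45 units: 561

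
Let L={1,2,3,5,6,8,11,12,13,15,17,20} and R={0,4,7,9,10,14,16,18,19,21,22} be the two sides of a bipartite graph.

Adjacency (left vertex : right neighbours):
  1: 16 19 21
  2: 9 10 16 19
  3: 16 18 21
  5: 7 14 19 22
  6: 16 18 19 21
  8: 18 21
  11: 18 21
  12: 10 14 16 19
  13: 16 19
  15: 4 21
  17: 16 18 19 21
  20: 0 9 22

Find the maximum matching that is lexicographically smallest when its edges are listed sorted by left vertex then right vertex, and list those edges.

Lex-smallest maximum matching: {(1,16), (2,9), (3,18), (5,7), (6,19), (8,21), (12,10), (15,4), (20,0)}

|M| = 9 (so the lex-smallest maximum matching has 9 edges)
process left vertices in ascending order; for each, take the smallest-labelled available neighbour that still permits 9 edges overall, or leave it unmatched if none does
lex-smallest matching: {1-16, 2-9, 3-18, 5-7, 6-19, 8-21, 12-10, 15-4, 20-0}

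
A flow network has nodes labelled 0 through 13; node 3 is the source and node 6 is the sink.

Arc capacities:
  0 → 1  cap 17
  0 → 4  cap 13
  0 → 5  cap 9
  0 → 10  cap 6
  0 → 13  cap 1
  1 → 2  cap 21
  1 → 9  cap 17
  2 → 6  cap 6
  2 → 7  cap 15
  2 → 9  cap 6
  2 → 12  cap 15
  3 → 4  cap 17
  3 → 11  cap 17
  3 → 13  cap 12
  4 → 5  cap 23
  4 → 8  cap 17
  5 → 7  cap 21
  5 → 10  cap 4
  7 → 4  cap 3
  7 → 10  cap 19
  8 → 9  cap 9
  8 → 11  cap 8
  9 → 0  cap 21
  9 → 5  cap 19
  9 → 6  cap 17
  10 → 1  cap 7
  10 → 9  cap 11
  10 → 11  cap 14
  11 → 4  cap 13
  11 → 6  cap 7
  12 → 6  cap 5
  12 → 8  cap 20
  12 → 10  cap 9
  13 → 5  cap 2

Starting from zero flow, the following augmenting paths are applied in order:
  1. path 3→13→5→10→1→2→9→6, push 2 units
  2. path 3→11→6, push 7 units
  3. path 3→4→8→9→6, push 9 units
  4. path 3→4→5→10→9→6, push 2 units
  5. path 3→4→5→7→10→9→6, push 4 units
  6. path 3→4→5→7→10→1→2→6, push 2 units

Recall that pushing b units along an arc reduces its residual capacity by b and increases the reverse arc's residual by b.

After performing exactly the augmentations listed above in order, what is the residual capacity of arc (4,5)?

after path 1 (3→13→5→10→1→2→9→6, push 2): res(4,5)=23
after path 2 (3→11→6, push 7): res(4,5)=23
after path 3 (3→4→8→9→6, push 9): res(4,5)=23
after path 4 (3→4→5→10→9→6, push 2): res(4,5)=21
after path 5 (3→4→5→7→10→9→6, push 4): res(4,5)=17
after path 6 (3→4→5→7→10→1→2→6, push 2): res(4,5)=15

Residual capacity of (4,5): 15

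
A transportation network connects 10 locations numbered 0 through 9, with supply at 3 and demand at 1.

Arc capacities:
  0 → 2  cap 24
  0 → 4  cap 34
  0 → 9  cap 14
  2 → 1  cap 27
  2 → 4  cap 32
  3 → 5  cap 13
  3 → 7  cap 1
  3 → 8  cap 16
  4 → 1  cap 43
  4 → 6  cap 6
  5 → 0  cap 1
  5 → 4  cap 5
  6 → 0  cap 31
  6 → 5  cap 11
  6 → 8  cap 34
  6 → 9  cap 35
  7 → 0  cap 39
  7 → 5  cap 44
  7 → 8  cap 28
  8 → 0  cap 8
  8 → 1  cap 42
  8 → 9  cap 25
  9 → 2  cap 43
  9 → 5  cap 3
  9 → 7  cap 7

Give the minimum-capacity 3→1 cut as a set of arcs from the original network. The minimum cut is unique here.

Min-cut arcs: {(3,7), (3,8), (5,0), (5,4)} (total capacity 23)

augment #1: 3→8→1 push 16
augment #2: 3→5→4→1 push 5
augment #3: 3→7→8→1 push 1
augment #4: 3→5→0→2→1 push 1
max flow = 23; residual-reachable set from 3 gives S-side
cut edges (S→T): {(3,7), (3,8), (5,0), (5,4)} total cap 23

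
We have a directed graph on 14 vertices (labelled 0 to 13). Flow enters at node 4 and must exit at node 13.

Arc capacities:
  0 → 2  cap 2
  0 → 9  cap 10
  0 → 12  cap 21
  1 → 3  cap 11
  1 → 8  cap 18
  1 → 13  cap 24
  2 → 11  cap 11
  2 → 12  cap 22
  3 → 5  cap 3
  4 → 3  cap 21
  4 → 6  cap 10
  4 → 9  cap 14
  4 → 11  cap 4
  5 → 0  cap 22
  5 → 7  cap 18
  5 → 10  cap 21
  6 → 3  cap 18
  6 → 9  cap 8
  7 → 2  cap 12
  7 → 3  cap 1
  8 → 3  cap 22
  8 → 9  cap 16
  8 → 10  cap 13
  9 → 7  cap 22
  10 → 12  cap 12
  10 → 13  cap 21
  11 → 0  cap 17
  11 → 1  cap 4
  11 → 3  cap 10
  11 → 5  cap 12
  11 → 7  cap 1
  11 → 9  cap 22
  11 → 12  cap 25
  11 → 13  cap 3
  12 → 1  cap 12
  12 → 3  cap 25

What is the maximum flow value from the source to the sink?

Maximum flow value: 19

augment #1: 4→11→13 bottleneck 3, total now 3
augment #2: 4→11→1→13 bottleneck 1, total now 4
augment #3: 4→3→5→10→13 bottleneck 3, total now 7
augment #4: 4→9→7→2→11→1→13 bottleneck 3, total now 10
augment #5: 4→9→7→2→12→1→13 bottleneck 9, total now 19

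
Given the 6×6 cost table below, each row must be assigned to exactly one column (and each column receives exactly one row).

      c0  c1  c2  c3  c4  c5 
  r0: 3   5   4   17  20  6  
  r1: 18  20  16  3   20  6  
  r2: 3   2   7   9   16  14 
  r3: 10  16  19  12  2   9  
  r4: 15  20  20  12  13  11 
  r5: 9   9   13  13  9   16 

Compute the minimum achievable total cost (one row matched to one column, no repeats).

Minimum assignment cost: 31

optimal assignment: row0→col2 (cost 4), row1→col3 (cost 3), row2→col1 (cost 2), row3→col4 (cost 2), row4→col5 (cost 11), row5→col0 (cost 9)
total = 4 + 3 + 2 + 2 + 11 + 9 = 31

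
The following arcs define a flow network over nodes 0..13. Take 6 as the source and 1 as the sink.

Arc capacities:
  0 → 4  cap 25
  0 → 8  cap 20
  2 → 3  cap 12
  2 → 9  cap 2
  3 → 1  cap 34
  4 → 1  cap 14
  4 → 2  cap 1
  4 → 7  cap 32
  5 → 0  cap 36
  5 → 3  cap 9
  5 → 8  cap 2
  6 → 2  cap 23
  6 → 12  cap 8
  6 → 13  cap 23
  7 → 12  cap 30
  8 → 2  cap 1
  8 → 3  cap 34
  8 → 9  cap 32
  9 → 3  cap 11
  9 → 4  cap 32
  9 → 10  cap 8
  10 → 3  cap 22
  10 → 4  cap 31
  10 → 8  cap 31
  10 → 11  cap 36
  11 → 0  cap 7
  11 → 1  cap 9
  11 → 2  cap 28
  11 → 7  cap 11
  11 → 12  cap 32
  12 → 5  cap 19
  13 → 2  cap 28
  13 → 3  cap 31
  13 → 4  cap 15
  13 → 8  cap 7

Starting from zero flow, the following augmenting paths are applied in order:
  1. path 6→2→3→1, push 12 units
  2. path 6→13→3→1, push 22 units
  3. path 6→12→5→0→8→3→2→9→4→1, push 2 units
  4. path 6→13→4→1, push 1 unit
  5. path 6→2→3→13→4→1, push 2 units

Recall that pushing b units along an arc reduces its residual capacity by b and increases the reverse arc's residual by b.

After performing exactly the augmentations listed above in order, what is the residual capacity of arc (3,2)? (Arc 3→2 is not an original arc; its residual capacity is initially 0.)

after path 1 (6→2→3→1, push 12): res(3,2)=12
after path 2 (6→13→3→1, push 22): res(3,2)=12
after path 3 (6→12→5→0→8→3→2→9→4→1, push 2): res(3,2)=10
after path 4 (6→13→4→1, push 1): res(3,2)=10
after path 5 (6→2→3→13→4→1, push 2): res(3,2)=12

Residual capacity of (3,2): 12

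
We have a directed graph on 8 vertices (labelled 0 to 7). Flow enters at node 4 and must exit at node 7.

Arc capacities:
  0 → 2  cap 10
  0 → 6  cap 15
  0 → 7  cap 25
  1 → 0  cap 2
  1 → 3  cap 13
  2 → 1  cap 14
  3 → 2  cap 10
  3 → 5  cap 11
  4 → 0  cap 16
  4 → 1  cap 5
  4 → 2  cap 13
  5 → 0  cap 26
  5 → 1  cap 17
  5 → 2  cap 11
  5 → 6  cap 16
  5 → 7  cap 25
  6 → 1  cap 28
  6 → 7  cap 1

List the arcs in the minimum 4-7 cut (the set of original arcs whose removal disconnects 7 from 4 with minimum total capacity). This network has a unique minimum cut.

Min-cut arcs: {(1,0), (3,5), (4,0)} (total capacity 29)

augment #1: 4→0→7 push 16
augment #2: 4→1→0→7 push 2
augment #3: 4→1→3→5→7 push 3
augment #4: 4→2→1→3→5→7 push 8
max flow = 29; residual-reachable set from 4 gives S-side
cut edges (S→T): {(1,0), (3,5), (4,0)} total cap 29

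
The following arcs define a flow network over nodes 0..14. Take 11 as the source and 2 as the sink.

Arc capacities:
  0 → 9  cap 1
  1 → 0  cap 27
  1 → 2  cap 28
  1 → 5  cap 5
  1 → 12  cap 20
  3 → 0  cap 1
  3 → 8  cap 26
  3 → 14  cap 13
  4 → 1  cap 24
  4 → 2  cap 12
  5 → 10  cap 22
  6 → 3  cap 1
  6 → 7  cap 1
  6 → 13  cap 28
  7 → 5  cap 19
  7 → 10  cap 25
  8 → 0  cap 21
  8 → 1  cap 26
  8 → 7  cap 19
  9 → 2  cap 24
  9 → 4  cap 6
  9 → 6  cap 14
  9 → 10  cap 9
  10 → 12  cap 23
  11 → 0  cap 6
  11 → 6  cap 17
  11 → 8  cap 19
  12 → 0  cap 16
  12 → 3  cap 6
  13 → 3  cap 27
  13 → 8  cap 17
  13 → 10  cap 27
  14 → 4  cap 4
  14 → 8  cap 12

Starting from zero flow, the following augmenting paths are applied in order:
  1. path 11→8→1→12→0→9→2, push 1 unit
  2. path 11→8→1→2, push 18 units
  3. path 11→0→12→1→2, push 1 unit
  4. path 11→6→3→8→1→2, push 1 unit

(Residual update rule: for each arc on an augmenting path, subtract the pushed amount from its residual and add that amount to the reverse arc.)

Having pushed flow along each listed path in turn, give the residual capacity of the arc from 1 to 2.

after path 1 (11→8→1→12→0→9→2, push 1): res(1,2)=28
after path 2 (11→8→1→2, push 18): res(1,2)=10
after path 3 (11→0→12→1→2, push 1): res(1,2)=9
after path 4 (11→6→3→8→1→2, push 1): res(1,2)=8

Residual capacity of (1,2): 8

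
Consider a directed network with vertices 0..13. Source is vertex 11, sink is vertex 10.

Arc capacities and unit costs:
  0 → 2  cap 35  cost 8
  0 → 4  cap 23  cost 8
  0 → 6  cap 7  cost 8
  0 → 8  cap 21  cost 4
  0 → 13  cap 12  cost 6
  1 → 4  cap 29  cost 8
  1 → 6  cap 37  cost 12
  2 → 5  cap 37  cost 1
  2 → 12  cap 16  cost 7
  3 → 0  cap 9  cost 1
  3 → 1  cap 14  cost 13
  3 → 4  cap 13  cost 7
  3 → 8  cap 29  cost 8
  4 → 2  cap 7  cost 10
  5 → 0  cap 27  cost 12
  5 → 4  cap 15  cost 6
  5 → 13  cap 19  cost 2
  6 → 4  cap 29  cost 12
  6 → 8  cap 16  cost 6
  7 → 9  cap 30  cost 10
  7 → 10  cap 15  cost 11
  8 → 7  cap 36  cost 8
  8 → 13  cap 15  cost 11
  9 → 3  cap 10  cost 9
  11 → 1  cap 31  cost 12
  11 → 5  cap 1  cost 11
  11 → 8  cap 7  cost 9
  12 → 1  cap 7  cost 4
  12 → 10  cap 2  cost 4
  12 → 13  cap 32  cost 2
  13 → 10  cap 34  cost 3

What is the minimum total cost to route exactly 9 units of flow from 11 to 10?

shortest-cost path #1: 11→5→13→10 push 1 @ unit cost 16 (adds 16)
shortest-cost path #2: 11→8→13→10 push 7 @ unit cost 23 (adds 161)
shortest-cost path #3: 11→1→4→2→5→13→10 push 1 @ unit cost 36 (adds 36)
total cost = 213

Minimum cost for 9 units: 213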